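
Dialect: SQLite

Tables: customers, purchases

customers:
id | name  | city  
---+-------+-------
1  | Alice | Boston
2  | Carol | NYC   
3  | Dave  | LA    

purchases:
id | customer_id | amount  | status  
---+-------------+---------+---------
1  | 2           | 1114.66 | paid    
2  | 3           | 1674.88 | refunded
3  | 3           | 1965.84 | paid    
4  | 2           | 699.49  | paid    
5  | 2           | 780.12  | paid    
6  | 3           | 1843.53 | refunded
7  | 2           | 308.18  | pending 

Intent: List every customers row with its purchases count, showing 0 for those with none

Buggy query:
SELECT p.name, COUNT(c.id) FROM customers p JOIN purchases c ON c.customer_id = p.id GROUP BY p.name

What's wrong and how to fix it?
Bug: INNER JOIN drops customers rows that have no matching purchases rows

Fix: Use LEFT JOIN so parents without children still appear (COUNT(c.id) gives 0)

Corrected query:
SELECT p.name, COUNT(c.id) FROM customers p LEFT JOIN purchases c ON c.customer_id = p.id GROUP BY p.name

Result:
name  | COUNT(c.id)
------+------------
Alice | 0          
Carol | 4          
Dave  | 3          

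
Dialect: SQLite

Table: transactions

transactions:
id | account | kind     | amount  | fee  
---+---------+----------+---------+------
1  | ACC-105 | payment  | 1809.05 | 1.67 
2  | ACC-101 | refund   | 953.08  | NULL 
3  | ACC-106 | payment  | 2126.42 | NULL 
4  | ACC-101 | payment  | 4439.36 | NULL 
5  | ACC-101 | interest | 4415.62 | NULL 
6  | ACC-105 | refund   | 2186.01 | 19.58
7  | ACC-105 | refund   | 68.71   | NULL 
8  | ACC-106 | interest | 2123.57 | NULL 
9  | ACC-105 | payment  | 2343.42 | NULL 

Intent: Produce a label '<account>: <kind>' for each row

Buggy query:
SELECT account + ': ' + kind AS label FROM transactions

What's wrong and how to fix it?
Bug: '+' is numeric addition; on text columns SQLite converts them to 0 instead of concatenating

Fix: Replace + with || to concatenate text

Corrected query:
SELECT account || ': ' || kind AS label FROM transactions

Result:
label            
-----------------
ACC-105: payment 
ACC-101: refund  
ACC-106: payment 
ACC-101: payment 
ACC-101: interest
ACC-105: refund  
ACC-105: refund  
ACC-106: interest
ACC-105: payment 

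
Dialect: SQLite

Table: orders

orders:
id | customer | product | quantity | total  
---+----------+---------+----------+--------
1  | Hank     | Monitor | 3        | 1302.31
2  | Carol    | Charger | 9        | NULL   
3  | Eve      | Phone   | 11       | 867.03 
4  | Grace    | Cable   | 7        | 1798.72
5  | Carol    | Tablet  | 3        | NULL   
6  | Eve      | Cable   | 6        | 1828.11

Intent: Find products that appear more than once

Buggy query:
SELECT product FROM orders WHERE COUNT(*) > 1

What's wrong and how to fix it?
Bug: COUNT(*) is an aggregate and cannot be used in WHERE

Fix: GROUP BY product, then filter groups with HAVING COUNT(*) > 1

Corrected query:
SELECT product FROM orders GROUP BY product HAVING COUNT(*) > 1

Result:
product
-------
Cable  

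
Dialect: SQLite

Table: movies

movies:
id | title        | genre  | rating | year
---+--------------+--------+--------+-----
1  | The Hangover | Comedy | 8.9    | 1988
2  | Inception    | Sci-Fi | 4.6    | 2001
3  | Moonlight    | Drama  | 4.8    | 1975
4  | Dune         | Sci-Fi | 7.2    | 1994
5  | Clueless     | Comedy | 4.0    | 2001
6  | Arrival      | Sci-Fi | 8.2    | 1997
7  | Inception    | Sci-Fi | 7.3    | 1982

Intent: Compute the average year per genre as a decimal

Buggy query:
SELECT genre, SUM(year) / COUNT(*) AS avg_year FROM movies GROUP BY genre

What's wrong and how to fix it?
Bug: SUM(year) and COUNT(*) are both integers; the division truncates the fractional part

Fix: Cast one side to REAL so the division keeps the fractional part

Corrected query:
SELECT genre, SUM(year) * 1.0 / COUNT(*) AS avg_year FROM movies GROUP BY genre

Result:
genre  | avg_year
-------+---------
Comedy | 1994.5  
Drama  | 1975    
Sci-Fi | 1993.5  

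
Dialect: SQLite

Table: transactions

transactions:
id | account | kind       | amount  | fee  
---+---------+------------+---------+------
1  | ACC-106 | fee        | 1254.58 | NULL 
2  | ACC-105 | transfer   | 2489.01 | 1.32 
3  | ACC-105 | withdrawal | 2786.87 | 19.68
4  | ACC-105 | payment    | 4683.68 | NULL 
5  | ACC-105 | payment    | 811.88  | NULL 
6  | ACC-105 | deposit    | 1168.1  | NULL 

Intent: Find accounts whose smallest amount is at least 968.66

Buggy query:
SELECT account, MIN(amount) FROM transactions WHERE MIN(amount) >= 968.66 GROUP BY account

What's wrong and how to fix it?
Bug: MIN() in WHERE is a misuse of aggregate

Fix: Replace WHERE with HAVING after the GROUP BY

Corrected query:
SELECT account, MIN(amount) FROM transactions GROUP BY account HAVING MIN(amount) >= 968.66

Result:
account | MIN(amount)
--------+------------
ACC-106 | 1254.58    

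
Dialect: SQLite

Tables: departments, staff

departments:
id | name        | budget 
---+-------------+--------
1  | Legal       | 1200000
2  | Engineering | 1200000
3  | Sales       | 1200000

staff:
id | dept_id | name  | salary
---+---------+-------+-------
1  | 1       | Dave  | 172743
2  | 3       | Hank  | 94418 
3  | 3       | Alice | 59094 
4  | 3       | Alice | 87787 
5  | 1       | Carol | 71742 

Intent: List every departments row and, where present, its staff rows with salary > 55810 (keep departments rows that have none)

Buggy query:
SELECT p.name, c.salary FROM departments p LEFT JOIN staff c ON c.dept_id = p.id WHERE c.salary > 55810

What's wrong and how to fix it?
Bug: A WHERE condition on the right-hand table after LEFT JOIN drops unmatched parents

Fix: Put 'c.salary > 55810' in the JOIN's ON clause instead of WHERE

Corrected query:
SELECT p.name, c.salary FROM departments p LEFT JOIN staff c ON c.dept_id = p.id AND c.salary > 55810

Result:
name        | salary
------------+-------
Legal       | 71742 
Legal       | 172743
Engineering | NULL  
Sales       | 59094 
Sales       | 87787 
Sales       | 94418 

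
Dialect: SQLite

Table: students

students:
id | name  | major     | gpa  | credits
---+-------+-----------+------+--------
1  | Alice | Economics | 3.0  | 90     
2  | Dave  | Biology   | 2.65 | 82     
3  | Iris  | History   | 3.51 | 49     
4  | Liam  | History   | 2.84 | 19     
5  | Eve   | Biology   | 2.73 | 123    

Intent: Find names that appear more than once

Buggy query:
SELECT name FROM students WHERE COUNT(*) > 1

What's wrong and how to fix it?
Bug: COUNT(*) is an aggregate and cannot be used in WHERE

Fix: GROUP BY name, then filter groups with HAVING COUNT(*) > 1

Corrected query:
SELECT name FROM students GROUP BY name HAVING COUNT(*) > 1

Result:
(no rows)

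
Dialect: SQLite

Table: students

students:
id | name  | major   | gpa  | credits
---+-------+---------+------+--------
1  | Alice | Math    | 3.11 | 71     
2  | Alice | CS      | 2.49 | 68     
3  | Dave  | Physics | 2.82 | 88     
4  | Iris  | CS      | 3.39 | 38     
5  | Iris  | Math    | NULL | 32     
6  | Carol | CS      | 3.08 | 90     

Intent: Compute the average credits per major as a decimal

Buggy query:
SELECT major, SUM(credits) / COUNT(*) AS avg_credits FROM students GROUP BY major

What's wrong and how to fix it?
Bug: SUM(credits) and COUNT(*) are both integers; the division truncates the fractional part

Fix: Cast one side to REAL so the division keeps the fractional part

Corrected query:
SELECT major, SUM(credits) * 1.0 / COUNT(*) AS avg_credits FROM students GROUP BY major

Result:
major   | avg_credits
--------+------------
CS      | 65.333333  
Math    | 51.5       
Physics | 88         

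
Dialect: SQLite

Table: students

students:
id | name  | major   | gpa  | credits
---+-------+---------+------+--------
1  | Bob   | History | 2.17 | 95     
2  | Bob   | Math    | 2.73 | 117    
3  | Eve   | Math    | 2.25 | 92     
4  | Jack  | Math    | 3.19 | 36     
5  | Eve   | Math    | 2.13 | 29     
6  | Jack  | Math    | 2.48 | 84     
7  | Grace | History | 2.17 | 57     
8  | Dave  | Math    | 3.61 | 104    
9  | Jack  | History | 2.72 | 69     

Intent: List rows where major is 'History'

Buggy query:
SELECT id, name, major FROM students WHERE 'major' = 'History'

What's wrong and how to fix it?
Bug: Single quotes denote string literals in SQL; the column name is being compared as a constant string

Fix: Remove the quotes around the column name (or use double quotes for an identifier)

Corrected query:
SELECT id, name, major FROM students WHERE major = 'History'

Result:
id | name  | major  
---+-------+--------
1  | Bob   | History
7  | Grace | History
9  | Jack  | History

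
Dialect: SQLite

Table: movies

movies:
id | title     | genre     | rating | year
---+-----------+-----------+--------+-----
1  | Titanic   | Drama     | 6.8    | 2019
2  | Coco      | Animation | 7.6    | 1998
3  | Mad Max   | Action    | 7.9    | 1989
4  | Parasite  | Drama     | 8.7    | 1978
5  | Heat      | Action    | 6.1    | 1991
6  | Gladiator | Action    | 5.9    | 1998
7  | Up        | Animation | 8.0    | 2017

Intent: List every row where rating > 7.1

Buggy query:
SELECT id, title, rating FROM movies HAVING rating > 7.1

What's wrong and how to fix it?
Bug: HAVING filters the output of aggregation, but this query has no GROUP BY and no aggregate functions, so SQLite rejects it (HAVING clause on a non-aggregate query); the condition here is per row

Fix: Replace HAVING with WHERE since the condition applies to individual rows

Corrected query:
SELECT id, title, rating FROM movies WHERE rating > 7.1

Result:
id | title    | rating
---+----------+-------
2  | Coco     | 7.6   
3  | Mad Max  | 7.9   
4  | Parasite | 8.7   
7  | Up       | 8     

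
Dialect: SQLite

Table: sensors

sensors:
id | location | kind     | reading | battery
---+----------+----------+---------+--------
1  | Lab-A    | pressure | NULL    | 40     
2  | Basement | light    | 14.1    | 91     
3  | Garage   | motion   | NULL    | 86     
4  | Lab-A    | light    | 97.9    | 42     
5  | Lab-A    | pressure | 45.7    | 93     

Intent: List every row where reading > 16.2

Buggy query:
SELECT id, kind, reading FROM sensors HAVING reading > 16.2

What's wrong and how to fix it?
Bug: This is a non-aggregate query (no GROUP BY, no aggregates), so in SQLite the HAVING clause is invalid here; a row-level condition belongs in WHERE

Fix: Use WHERE for row-level filtering

Corrected query:
SELECT id, kind, reading FROM sensors WHERE reading > 16.2

Result:
id | kind     | reading
---+----------+--------
4  | light    | 97.9   
5  | pressure | 45.7   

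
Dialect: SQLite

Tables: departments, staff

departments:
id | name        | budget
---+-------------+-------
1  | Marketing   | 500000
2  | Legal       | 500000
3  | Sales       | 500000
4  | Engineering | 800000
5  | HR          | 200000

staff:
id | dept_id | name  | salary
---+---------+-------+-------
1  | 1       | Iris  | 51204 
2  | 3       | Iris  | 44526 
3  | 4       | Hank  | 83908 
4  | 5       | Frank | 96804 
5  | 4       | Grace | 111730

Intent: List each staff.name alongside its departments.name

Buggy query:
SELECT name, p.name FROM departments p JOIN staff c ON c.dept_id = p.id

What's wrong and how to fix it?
Bug: 'name' exists in both joined tables, so the database can't tell which one is meant

Fix: Qualify the column with its table alias (c.name)

Corrected query:
SELECT c.name, p.name FROM departments p JOIN staff c ON c.dept_id = p.id

Result:
name  | name       
------+------------
Iris  | Marketing  
Iris  | Sales      
Hank  | Engineering
Frank | HR         
Grace | Engineering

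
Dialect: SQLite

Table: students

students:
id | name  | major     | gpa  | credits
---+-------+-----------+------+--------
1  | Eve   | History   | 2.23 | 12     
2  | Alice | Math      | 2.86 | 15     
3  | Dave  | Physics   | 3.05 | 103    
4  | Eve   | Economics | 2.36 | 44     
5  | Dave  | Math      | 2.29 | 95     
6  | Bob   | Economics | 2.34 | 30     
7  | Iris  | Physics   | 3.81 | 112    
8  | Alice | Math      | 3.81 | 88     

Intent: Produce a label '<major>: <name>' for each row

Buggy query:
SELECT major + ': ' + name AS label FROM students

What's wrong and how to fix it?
Bug: SQLite uses || for string concatenation; + coerces text to numbers (yielding 0)

Fix: Replace + with || to concatenate text

Corrected query:
SELECT major || ': ' || name AS label FROM students

Result:
label         
--------------
History: Eve  
Math: Alice   
Physics: Dave 
Economics: Eve
Math: Dave    
Economics: Bob
Physics: Iris 
Math: Alice   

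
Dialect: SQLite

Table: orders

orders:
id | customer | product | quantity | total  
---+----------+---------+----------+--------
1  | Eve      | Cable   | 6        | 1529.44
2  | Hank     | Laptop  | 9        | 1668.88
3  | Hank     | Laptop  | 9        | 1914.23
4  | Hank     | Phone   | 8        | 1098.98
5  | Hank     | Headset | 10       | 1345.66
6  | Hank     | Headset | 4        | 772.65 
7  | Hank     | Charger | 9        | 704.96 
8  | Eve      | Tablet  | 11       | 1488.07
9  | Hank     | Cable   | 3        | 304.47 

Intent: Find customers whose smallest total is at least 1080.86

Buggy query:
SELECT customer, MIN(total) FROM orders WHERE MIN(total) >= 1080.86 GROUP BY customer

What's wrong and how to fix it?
Bug: MIN() in WHERE is a misuse of aggregate

Fix: Use HAVING for the per-group MIN condition

Corrected query:
SELECT customer, MIN(total) FROM orders GROUP BY customer HAVING MIN(total) >= 1080.86

Result:
customer | MIN(total)
---------+-----------
Eve      | 1488.07   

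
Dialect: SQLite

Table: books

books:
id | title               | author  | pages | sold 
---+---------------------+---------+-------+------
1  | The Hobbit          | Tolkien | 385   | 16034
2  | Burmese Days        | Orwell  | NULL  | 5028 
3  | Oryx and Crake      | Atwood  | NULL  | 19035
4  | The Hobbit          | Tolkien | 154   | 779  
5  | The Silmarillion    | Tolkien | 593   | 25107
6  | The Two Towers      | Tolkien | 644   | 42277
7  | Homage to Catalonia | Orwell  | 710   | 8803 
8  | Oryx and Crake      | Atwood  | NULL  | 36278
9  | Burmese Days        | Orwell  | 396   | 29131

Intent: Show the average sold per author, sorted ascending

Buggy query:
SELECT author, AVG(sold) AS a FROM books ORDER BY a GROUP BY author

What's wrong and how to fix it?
Bug: GROUP BY must precede ORDER BY

Fix: Reorder: SELECT … FROM … GROUP BY … ORDER BY …

Corrected query:
SELECT author, AVG(sold) AS a FROM books GROUP BY author ORDER BY a

Result:
author  | a           
--------+-------------
Orwell  | 14320.666667
Tolkien | 21049.25    
Atwood  | 27656.5     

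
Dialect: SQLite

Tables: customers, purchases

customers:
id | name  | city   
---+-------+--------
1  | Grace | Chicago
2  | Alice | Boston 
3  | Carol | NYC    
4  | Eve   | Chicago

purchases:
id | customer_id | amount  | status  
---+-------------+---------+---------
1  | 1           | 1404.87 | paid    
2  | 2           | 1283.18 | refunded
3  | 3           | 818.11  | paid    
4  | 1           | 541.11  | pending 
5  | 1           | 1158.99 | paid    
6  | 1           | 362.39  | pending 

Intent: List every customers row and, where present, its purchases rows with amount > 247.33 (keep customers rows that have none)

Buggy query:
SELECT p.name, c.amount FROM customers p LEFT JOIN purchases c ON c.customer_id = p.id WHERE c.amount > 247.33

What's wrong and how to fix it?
Bug: Filtering c.amount in WHERE discards the NULL rows produced by LEFT JOIN, turning it into an inner join

Fix: Move the right-table condition into the ON clause so unmatched parents are kept

Corrected query:
SELECT p.name, c.amount FROM customers p LEFT JOIN purchases c ON c.customer_id = p.id AND c.amount > 247.33

Result:
name  | amount 
------+--------
Grace | 362.39 
Grace | 541.11 
Grace | 1158.99
Grace | 1404.87
Alice | 1283.18
Carol | 818.11 
Eve   | NULL   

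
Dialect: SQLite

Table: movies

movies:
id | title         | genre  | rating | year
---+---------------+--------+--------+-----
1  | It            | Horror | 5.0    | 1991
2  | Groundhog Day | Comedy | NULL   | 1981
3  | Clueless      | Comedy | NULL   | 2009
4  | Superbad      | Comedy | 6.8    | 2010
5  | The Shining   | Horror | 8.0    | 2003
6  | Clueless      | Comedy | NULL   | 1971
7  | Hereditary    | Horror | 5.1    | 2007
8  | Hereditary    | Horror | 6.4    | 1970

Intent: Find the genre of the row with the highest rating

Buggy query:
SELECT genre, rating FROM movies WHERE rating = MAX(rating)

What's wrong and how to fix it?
Bug: MAX(rating) is an aggregate and cannot be used directly in WHERE

Fix: Use a subquery: WHERE rating = (SELECT MAX(rating) FROM movies)

Corrected query:
SELECT genre, rating FROM movies WHERE rating = (SELECT MAX(rating) FROM movies)

Result:
genre  | rating
-------+-------
Horror | 8     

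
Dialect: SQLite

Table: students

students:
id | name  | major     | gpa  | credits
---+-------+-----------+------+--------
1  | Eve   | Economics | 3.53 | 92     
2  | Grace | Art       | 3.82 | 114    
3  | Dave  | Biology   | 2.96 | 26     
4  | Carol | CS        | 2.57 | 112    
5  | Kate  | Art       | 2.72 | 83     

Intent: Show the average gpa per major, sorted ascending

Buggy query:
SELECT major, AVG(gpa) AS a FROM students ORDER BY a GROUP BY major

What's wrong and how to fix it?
Bug: ORDER BY appears before GROUP BY; SQL clause order requires GROUP BY first

Fix: Reorder: SELECT … FROM … GROUP BY … ORDER BY …

Corrected query:
SELECT major, AVG(gpa) AS a FROM students GROUP BY major ORDER BY a

Result:
major     | a   
----------+-----
CS        | 2.57
Biology   | 2.96
Art       | 3.27
Economics | 3.53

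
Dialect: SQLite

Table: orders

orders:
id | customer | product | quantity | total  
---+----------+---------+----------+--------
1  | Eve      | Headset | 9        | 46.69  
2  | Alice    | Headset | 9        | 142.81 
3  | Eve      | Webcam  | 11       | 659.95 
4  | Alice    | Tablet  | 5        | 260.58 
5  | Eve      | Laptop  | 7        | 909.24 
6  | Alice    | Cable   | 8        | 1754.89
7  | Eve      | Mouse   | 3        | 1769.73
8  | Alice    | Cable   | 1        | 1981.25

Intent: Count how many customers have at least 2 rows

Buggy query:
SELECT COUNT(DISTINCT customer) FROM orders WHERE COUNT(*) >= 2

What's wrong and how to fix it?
Bug: COUNT(*) cannot appear in WHERE; the per-group count doesn't exist yet

Fix: Group first with HAVING COUNT(*) >= 2, then COUNT the resulting groups

Corrected query:
SELECT COUNT(*) FROM (SELECT customer FROM orders GROUP BY customer HAVING COUNT(*) >= 2)

Result:
COUNT(*)
--------
2       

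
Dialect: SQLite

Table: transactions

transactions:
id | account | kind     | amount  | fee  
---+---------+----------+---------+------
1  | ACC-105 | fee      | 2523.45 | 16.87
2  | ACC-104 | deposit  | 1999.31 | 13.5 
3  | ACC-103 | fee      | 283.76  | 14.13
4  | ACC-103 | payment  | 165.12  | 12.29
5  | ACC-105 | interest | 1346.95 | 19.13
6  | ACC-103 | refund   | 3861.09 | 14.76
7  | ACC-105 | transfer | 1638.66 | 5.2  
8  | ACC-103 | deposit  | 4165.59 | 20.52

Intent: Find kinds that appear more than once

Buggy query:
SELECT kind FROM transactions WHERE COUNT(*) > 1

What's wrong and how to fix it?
Bug: WHERE can't reference COUNT(*); aggregates are computed after WHERE

Fix: GROUP BY kind, then filter groups with HAVING COUNT(*) > 1

Corrected query:
SELECT kind FROM transactions GROUP BY kind HAVING COUNT(*) > 1

Result:
kind   
-------
deposit
fee    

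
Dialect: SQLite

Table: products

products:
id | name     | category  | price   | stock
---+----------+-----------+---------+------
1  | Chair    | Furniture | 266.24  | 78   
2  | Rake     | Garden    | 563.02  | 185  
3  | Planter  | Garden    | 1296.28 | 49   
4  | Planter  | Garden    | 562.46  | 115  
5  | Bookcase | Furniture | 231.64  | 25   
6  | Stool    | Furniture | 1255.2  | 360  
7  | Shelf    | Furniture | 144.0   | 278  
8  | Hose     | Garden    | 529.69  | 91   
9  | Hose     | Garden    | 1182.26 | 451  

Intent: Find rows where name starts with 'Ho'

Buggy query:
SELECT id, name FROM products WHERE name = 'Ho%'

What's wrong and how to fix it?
Bug: Wildcards only work with LIKE; '=' treats '%' as a literal character

Fix: Use LIKE for wildcard pattern matching

Corrected query:
SELECT id, name FROM products WHERE name LIKE 'Ho%'

Result:
id | name
---+-----
8  | Hose
9  | Hose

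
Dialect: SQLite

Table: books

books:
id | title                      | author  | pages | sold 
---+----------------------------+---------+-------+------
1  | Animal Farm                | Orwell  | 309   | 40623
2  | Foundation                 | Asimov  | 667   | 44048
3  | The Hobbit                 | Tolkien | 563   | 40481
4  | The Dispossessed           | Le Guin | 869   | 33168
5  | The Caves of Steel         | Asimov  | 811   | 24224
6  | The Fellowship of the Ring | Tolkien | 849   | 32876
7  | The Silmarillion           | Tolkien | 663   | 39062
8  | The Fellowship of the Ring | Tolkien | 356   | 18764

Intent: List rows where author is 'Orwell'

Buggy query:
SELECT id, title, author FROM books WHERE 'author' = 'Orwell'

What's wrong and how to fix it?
Bug: 'author' in single quotes is a string literal, not the column; the comparison is literal-vs-literal and never true

Fix: Remove the quotes around the column name (or use double quotes for an identifier)

Corrected query:
SELECT id, title, author FROM books WHERE author = 'Orwell'

Result:
id | title       | author
---+-------------+-------
1  | Animal Farm | Orwell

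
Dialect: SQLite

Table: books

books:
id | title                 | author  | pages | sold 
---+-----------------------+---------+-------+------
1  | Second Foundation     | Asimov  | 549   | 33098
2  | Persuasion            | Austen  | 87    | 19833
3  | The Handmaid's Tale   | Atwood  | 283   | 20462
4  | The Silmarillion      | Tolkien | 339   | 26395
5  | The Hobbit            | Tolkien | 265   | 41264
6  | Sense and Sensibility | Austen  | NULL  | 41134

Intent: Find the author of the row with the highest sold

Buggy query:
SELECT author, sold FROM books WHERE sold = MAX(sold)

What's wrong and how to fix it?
Bug: WHERE is evaluated per row; an aggregate over the whole table isn't defined there

Fix: Use a subquery: WHERE sold = (SELECT MAX(sold) FROM books)

Corrected query:
SELECT author, sold FROM books WHERE sold = (SELECT MAX(sold) FROM books)

Result:
author  | sold 
--------+------
Tolkien | 41264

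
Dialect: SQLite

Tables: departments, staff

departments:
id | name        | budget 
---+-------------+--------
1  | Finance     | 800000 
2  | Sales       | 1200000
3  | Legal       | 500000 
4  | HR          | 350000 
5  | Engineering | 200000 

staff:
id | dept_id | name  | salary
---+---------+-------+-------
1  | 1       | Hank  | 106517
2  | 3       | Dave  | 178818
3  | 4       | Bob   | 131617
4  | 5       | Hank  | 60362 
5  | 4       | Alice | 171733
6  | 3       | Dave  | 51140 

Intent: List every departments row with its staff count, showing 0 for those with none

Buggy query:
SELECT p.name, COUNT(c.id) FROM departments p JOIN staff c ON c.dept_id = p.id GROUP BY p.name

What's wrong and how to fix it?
Bug: An inner join excludes parents with zero children

Fix: Switch to LEFT JOIN to retain unmatched parent rows

Corrected query:
SELECT p.name, COUNT(c.id) FROM departments p LEFT JOIN staff c ON c.dept_id = p.id GROUP BY p.name

Result:
name        | COUNT(c.id)
------------+------------
Engineering | 1          
Finance     | 1          
HR          | 2          
Legal       | 2          
Sales       | 0          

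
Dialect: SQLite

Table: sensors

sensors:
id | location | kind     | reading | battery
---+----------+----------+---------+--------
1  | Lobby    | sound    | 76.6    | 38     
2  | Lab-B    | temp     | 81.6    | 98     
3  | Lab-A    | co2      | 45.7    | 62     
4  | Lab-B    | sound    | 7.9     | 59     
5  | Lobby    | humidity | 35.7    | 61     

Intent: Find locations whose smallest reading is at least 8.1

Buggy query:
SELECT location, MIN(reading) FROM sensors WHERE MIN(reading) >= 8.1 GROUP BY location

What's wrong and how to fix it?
Bug: MIN() in WHERE is a misuse of aggregate

Fix: Use HAVING for the per-group MIN condition

Corrected query:
SELECT location, MIN(reading) FROM sensors GROUP BY location HAVING MIN(reading) >= 8.1

Result:
location | MIN(reading)
---------+-------------
Lab-A    | 45.7        
Lobby    | 35.7        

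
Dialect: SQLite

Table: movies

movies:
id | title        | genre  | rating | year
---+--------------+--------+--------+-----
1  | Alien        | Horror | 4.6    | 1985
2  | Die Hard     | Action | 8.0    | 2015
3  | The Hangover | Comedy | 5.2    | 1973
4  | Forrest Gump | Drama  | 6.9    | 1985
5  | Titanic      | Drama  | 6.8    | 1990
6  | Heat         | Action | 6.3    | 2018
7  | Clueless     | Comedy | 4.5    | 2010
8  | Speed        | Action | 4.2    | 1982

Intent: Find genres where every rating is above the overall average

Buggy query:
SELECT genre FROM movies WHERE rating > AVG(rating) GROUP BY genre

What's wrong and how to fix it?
Bug: WHERE evaluates per row before aggregation, so AVG() is unavailable

Fix: Compute the overall average in a scalar subquery and compare each group's MIN against it in HAVING

Corrected query:
SELECT genre FROM movies GROUP BY genre HAVING MIN(rating) > (SELECT AVG(rating) FROM movies)

Result:
genre
-----
Drama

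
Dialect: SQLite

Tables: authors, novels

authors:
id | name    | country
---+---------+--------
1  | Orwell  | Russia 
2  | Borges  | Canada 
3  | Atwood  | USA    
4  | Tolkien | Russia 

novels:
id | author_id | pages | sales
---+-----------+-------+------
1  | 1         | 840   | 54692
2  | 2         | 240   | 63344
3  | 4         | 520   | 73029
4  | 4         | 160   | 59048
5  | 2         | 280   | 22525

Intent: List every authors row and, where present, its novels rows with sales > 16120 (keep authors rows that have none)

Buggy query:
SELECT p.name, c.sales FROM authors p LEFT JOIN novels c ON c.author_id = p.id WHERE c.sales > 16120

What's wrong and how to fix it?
Bug: A WHERE condition on the right-hand table after LEFT JOIN drops unmatched parents

Fix: Put 'c.sales > 16120' in the JOIN's ON clause instead of WHERE

Corrected query:
SELECT p.name, c.sales FROM authors p LEFT JOIN novels c ON c.author_id = p.id AND c.sales > 16120

Result:
name    | sales
--------+------
Orwell  | 54692
Borges  | 22525
Borges  | 63344
Atwood  | NULL 
Tolkien | 59048
Tolkien | 73029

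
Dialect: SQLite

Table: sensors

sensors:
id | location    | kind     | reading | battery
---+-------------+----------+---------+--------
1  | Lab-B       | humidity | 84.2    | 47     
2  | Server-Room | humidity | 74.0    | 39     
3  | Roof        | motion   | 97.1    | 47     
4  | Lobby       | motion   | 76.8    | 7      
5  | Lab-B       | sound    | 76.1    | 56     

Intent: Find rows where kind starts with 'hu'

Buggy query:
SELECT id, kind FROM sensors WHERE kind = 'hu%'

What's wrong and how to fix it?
Bug: '=' compares the literal string including the % character; pattern matching needs LIKE

Fix: Use LIKE for wildcard pattern matching

Corrected query:
SELECT id, kind FROM sensors WHERE kind LIKE 'hu%'

Result:
id | kind    
---+---------
1  | humidity
2  | humidity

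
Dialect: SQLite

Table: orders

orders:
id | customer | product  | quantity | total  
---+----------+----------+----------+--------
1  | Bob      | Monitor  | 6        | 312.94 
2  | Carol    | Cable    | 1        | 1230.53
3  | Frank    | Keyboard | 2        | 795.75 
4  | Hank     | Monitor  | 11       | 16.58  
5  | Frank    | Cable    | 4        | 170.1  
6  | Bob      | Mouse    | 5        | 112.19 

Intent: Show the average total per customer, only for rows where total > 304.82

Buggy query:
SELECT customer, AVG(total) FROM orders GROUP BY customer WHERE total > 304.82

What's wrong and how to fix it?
Bug: WHERE cannot follow GROUP BY

Fix: Place WHERE between FROM and GROUP BY

Corrected query:
SELECT customer, AVG(total) FROM orders WHERE total > 304.82 GROUP BY customer

Result:
customer | AVG(total)
---------+-----------
Bob      | 312.94    
Carol    | 1230.53   
Frank    | 795.75    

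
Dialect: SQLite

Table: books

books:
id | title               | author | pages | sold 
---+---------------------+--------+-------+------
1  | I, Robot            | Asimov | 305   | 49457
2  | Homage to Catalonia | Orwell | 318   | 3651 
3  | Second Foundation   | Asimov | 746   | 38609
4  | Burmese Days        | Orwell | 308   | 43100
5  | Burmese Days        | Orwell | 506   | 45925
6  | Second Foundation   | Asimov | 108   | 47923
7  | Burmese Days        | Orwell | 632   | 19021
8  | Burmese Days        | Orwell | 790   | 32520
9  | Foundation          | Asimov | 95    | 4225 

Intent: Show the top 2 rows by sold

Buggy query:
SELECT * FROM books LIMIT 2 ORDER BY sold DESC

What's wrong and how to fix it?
Bug: LIMIT must come after ORDER BY

Fix: Swap the clauses: ORDER BY first, then LIMIT

Corrected query:
SELECT * FROM books ORDER BY sold DESC LIMIT 2

Result:
id | title             | author | pages | sold 
---+-------------------+--------+-------+------
1  | I, Robot          | Asimov | 305   | 49457
6  | Second Foundation | Asimov | 108   | 47923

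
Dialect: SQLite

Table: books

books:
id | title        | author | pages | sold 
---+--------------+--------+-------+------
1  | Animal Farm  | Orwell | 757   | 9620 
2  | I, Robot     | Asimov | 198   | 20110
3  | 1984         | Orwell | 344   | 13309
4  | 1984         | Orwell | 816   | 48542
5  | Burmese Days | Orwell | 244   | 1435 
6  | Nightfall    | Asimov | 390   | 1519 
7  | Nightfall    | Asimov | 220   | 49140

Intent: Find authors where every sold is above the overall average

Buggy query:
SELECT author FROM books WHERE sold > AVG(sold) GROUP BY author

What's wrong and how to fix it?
Bug: AVG() is an aggregate; it can't sit directly in WHERE

Fix: Compute the overall average in a scalar subquery and compare each group's MIN against it in HAVING

Corrected query:
SELECT author FROM books GROUP BY author HAVING MIN(sold) > (SELECT AVG(sold) FROM books)

Result:
(no rows)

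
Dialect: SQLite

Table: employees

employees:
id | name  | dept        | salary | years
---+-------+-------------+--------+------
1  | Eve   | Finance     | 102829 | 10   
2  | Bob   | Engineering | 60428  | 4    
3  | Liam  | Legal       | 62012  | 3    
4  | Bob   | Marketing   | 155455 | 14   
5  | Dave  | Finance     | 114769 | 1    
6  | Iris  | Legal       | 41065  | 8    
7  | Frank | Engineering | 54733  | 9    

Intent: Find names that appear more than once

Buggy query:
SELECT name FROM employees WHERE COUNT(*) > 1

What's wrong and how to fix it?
Bug: COUNT(*) is an aggregate and cannot be used in WHERE

Fix: GROUP BY name, then filter groups with HAVING COUNT(*) > 1

Corrected query:
SELECT name FROM employees GROUP BY name HAVING COUNT(*) > 1

Result:
name
----
Bob 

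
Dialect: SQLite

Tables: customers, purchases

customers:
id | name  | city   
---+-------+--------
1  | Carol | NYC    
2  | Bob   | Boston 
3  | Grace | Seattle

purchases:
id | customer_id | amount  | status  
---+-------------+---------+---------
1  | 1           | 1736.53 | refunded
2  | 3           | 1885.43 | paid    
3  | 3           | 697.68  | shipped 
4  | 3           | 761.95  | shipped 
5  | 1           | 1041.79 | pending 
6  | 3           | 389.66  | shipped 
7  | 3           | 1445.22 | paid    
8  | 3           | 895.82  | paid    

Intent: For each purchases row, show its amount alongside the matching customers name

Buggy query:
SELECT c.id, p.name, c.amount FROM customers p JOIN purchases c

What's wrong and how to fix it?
Bug: Missing join condition: each purchases row is matched to all customers rows instead of just its own

Fix: Add ON c.customer_id = p.id to the JOIN

Corrected query:
SELECT c.id, p.name, c.amount FROM customers p JOIN purchases c ON c.customer_id = p.id

Result:
id | name  | amount 
---+-------+--------
1  | Carol | 1736.53
2  | Grace | 1885.43
3  | Grace | 697.68 
4  | Grace | 761.95 
5  | Carol | 1041.79
6  | Grace | 389.66 
7  | Grace | 1445.22
8  | Grace | 895.82 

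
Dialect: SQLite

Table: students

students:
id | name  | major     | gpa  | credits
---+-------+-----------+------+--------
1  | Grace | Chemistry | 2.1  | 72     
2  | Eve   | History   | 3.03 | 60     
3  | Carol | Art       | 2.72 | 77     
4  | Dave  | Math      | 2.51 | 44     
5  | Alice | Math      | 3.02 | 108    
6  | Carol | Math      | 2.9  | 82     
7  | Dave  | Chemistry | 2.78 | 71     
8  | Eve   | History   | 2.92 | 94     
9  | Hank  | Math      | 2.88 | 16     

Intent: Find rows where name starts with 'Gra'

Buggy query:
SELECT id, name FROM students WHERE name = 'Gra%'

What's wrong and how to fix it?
Bug: '=' compares the literal string including the % character; pattern matching needs LIKE

Fix: Use LIKE for wildcard pattern matching

Corrected query:
SELECT id, name FROM students WHERE name LIKE 'Gra%'

Result:
id | name 
---+------
1  | Grace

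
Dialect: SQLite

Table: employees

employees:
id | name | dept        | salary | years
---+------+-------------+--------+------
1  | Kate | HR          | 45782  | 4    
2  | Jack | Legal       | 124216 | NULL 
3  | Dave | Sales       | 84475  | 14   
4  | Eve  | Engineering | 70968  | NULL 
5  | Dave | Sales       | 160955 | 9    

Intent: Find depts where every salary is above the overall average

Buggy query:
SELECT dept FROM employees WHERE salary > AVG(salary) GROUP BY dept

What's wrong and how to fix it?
Bug: WHERE evaluates per row before aggregation, so AVG() is unavailable

Fix: Use a subquery for AVG and a HAVING MIN(...) filter so the condition holds for every row in the group

Corrected query:
SELECT dept FROM employees GROUP BY dept HAVING MIN(salary) > (SELECT AVG(salary) FROM employees)

Result:
dept 
-----
Legal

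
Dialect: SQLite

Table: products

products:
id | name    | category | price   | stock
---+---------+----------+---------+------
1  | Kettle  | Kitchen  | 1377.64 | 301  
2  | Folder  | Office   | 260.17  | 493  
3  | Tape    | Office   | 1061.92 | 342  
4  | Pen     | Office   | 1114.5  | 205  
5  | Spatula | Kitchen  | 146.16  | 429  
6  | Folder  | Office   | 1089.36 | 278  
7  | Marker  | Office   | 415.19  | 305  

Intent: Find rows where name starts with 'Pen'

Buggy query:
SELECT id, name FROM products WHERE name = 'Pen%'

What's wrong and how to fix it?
Bug: Wildcards only work with LIKE; '=' treats '%' as a literal character

Fix: Use LIKE for wildcard pattern matching

Corrected query:
SELECT id, name FROM products WHERE name LIKE 'Pen%'

Result:
id | name
---+-----
4  | Pen 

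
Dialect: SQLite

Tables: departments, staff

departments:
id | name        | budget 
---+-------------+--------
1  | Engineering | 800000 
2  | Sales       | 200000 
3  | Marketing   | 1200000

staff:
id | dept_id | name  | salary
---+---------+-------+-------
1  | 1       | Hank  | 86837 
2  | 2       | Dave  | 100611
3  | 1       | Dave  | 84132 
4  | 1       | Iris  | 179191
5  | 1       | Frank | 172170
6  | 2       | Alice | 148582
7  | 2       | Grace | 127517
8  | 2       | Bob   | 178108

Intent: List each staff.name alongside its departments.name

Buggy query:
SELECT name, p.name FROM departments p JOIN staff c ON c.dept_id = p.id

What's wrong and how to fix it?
Bug: 'name' exists in both joined tables, so the database can't tell which one is meant

Fix: Qualify the column with its table alias (c.name)

Corrected query:
SELECT c.name, p.name FROM departments p JOIN staff c ON c.dept_id = p.id

Result:
name  | name       
------+------------
Hank  | Engineering
Dave  | Sales      
Dave  | Engineering
Iris  | Engineering
Frank | Engineering
Alice | Sales      
Grace | Sales      
Bob   | Sales      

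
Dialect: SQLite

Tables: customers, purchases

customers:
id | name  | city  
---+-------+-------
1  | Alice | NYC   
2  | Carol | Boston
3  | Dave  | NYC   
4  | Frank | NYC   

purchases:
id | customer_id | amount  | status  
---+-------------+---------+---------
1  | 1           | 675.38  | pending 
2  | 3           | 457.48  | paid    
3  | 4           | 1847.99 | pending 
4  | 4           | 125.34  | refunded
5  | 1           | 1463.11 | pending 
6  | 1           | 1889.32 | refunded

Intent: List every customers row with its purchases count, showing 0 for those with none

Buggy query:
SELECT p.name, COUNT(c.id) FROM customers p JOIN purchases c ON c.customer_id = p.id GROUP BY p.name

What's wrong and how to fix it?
Bug: INNER JOIN drops customers rows that have no matching purchases rows

Fix: Switch to LEFT JOIN to retain unmatched parent rows

Corrected query:
SELECT p.name, COUNT(c.id) FROM customers p LEFT JOIN purchases c ON c.customer_id = p.id GROUP BY p.name

Result:
name  | COUNT(c.id)
------+------------
Alice | 3          
Carol | 0          
Dave  | 1          
Frank | 2          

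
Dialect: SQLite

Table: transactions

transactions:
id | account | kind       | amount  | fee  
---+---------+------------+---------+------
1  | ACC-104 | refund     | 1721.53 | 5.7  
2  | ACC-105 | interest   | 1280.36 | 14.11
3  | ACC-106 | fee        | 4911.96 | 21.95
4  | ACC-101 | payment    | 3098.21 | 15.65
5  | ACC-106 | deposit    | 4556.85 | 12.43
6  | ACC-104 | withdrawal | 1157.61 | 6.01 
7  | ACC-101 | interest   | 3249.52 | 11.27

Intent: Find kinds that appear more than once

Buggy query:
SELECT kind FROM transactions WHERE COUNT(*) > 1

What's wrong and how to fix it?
Bug: WHERE can't reference COUNT(*); aggregates are computed after WHERE

Fix: GROUP BY kind, then filter groups with HAVING COUNT(*) > 1

Corrected query:
SELECT kind FROM transactions GROUP BY kind HAVING COUNT(*) > 1

Result:
kind    
--------
interest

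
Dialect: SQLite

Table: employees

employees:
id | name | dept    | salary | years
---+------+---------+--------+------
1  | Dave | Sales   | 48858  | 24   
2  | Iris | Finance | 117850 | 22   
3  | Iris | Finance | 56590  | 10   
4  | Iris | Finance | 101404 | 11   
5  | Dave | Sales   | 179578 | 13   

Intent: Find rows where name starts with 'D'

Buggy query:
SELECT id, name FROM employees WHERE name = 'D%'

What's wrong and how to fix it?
Bug: Wildcards only work with LIKE; '=' treats '%' as a literal character

Fix: Replace '=' with LIKE so 'D%' is treated as a pattern

Corrected query:
SELECT id, name FROM employees WHERE name LIKE 'D%'

Result:
id | name
---+-----
1  | Dave
5  | Dave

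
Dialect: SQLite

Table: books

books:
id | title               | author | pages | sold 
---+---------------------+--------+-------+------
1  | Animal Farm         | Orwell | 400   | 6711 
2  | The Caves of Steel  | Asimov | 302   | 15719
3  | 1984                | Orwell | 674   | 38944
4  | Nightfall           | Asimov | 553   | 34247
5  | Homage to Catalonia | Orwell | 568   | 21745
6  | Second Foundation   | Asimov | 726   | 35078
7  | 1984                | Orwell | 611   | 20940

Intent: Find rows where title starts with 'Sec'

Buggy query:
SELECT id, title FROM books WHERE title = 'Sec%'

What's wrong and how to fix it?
Bug: '=' compares the literal string including the % character; pattern matching needs LIKE

Fix: Replace '=' with LIKE so 'Sec%' is treated as a pattern

Corrected query:
SELECT id, title FROM books WHERE title LIKE 'Sec%'

Result:
id | title            
---+------------------
6  | Second Foundation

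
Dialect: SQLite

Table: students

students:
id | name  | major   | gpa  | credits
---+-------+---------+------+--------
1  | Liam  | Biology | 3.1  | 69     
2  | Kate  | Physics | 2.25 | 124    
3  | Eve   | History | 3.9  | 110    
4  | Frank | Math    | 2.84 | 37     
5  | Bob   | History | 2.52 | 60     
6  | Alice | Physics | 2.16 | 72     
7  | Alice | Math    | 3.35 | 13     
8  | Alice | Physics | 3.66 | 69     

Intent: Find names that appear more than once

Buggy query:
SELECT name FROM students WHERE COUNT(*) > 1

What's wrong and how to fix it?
Bug: COUNT(*) is an aggregate and cannot be used in WHERE

Fix: GROUP BY name, then filter groups with HAVING COUNT(*) > 1

Corrected query:
SELECT name FROM students GROUP BY name HAVING COUNT(*) > 1

Result:
name 
-----
Alice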